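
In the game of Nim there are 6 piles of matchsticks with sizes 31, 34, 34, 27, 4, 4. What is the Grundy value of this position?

Nim-sum: 31 ^ 34 ^ 34 ^ 27 ^ 4 ^ 4 = 4.

4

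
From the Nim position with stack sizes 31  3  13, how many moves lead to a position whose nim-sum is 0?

1

Bitwise XOR of the heap sizes:
  11111  (31)
  00011  (3)
  01101  (13)
  -----
  10001  (17)
The overall nim-sum is X = 17. A stack of size p has a winning move iff p XOR X < p (reduce it to p XOR X).
  31: 31 XOR 17 = 14 < 31 — winning move (to 14).
  3: 3 XOR 17 = 18 ≥ 3 — no move.
  13: 13 XOR 17 = 28 ≥ 13 — no move.
That gives 1 winning move.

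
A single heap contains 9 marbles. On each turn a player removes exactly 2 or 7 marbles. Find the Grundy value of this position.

0

Grundy values for subtraction set {2, 7}:
k:     0  1  2  3  4  5  6  7  8  9
g(k):  0  0  1  1  0  0  1  1  2  0
So g(9) = 0.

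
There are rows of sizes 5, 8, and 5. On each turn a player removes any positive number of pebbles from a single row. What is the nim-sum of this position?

8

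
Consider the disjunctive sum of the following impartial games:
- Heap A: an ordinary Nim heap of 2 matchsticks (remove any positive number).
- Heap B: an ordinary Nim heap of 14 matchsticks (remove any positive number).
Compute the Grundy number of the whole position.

12

Heap A is a plain Nim heap of size 2, so its Grundy value is 2.
Heap B is a plain Nim heap of size 14, so its Grundy value is 14.
By the Sprague-Grundy theorem, the Grundy value of a sum of independent games is the XOR of the component values.
Combined value = 2 ⊕ 14 = 12.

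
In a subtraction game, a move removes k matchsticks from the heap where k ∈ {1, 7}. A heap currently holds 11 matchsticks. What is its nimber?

Build the Grundy sequence with g(k) = mex{g(k−s) : s ∈ {1, 7}, s ≤ k}:
g(0) = mex{} = 0
g(1) = mex{0} = 1
g(2) = mex{1} = 0
g(3) = mex{0} = 1
g(4) = mex{1} = 0
g(5) = mex{0} = 1
g(6) = mex{1} = 0
g(7) = mex{0} = 1
g(8) = mex{1} = 0
g(9) = mex{0} = 1
g(10) = mex{1} = 0
g(11) = mex{0} = 1
So g(11) = 1.

1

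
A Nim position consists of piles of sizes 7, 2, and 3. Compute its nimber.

6

Write each in binary and XOR column by column:
  111  (7)
  010  (2)
  011  (3)
  ---
  110  (6)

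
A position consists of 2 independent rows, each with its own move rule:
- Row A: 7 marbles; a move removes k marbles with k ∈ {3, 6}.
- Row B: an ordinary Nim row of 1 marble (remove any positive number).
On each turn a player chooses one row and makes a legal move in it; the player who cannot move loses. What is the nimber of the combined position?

Grundy values for row A (subtraction set {3, 6}):
k:     0  1  2  3  4  5  6  7
g(k):  0  0  0  1  1  1  2  2
So g(7) = 2.
Row B is a plain Nim row of size 1, so its Grundy value is 1.
The value of a disjunctive sum is the nim-sum of the parts.
Combined value = 2 XOR 1 = 3.

3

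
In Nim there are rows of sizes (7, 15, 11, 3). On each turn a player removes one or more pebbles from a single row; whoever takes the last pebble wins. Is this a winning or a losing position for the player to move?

Compute the nim-sum pairwise:
7 ^ 15 = 8
8 ^ 11 = 3
3 ^ 3 = 0
The nim-sum is 0, so this is a P-position: the player to move is in a losing position under optimal play.

Losing position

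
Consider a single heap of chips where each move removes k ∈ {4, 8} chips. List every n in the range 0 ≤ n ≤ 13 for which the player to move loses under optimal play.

0, 1, 2, 3, 12, 13

Build the Grundy sequence with g(k) = mex{g(k−s) : s ∈ {4, 8}, s ≤ k}:
g(0) = mex{} = 0
g(1) = mex{} = 0
g(2) = mex{} = 0
g(3) = mex{} = 0
g(4) = mex{0} = 1
g(5) = mex{0} = 1
g(6) = mex{0} = 1
g(7) = mex{0} = 1
g(8) = mex{0,1} = 2
g(9) = mex{0,1} = 2
g(10) = mex{0,1} = 2
g(11) = mex{0,1} = 2
g(12) = mex{1,2} = 0
g(13) = mex{1,2} = 0
The P-positions (g = 0) in 0..13 are 0, 1, 2, 3, 12, 13.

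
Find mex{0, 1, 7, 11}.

2

The values 0, 1 are all present; 2 is the first non-negative integer missing from the set.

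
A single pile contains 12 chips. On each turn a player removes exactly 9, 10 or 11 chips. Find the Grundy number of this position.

Compute g(0), g(1), … for moves {9, 10, 11}:
g(0) = mex{} = 0
g(1) = mex{} = 0
g(2) = mex{} = 0
g(3) = mex{} = 0
g(4) = mex{} = 0
g(5) = mex{} = 0
g(6) = mex{} = 0
g(7) = mex{} = 0
g(8) = mex{} = 0
g(9) = mex{0} = 1
g(10) = mex{0} = 1
g(11) = mex{0} = 1
g(12) = mex{0} = 1
So g(12) = 1.

1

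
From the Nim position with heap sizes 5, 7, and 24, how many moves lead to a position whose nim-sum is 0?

1

Nim-sum: 5 ^ 7 ^ 24 = 26.
The overall nim-sum is X = 26. A heap of size p has a winning move iff p XOR X < p (reduce it to p XOR X).
  5: 5 XOR 26 = 31 ≥ 5 — no move.
  7: 7 XOR 26 = 29 ≥ 7 — no move.
  24: 24 XOR 26 = 2 < 24 — winning move (to 2).
That gives 1 winning move.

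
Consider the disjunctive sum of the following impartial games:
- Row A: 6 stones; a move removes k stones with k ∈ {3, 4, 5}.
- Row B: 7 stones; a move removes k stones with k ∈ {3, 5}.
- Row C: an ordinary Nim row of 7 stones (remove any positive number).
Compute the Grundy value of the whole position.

Grundy values for row A (subtraction set {3, 4, 5}):
g(0) = mex{} = 0
g(1) = mex{} = 0
g(2) = mex{} = 0
g(3) = mex{0} = 1
g(4) = mex{0} = 1
g(5) = mex{0} = 1
g(6) = mex{0,1} = 2
So g(6) = 2.
Build the Grundy sequence for row B with g(k) = mex{g(k−s) : s ∈ {3, 5}, s ≤ k}:
k:     0  1  2  3  4  5  6  7
g(k):  0  0  0  1  1  1  2  2
So g(7) = 2.
Row C is a plain Nim row of size 7, so its Grundy value is 7.
By the Sprague-Grundy theorem, the Grundy value of a sum of independent games is the XOR of the component values.
Combined value = 2 ⊕ 2 ⊕ 7 = 7.

7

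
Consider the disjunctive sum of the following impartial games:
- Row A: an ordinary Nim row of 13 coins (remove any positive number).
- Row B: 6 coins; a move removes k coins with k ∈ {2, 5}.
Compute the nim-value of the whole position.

12

Row A is a plain Nim row of size 13, so its Grundy value is 13.
For row B, compute g(0), g(1), … with moves {2, 5}:
k:     0  1  2  3  4  5  6
g(k):  0  0  1  1  0  2  1
So g(6) = 1.
By the Sprague-Grundy theorem, the Grundy value of a sum of independent games is the XOR of the component values.
Combined value = 13 XOR 1 = 12.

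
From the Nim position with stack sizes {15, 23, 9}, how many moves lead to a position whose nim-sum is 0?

Bitwise XOR of the heap sizes:
  01111  (15)
  10111  (23)
  01001  (9)
  -----
  10001  (17)
The overall nim-sum is X = 17. A stack of size p has a winning move iff p XOR X < p (reduce it to p XOR X).
  15: 15 XOR 17 = 30 ≥ 15 — no move.
  23: 23 XOR 17 = 6 < 23 — winning move (to 6).
  9: 9 XOR 17 = 24 ≥ 9 — no move.
That gives 1 winning move.

1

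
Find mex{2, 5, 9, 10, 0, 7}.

1

0 is in the set but 1 is not, so the mex is 1.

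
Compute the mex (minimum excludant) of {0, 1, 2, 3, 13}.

4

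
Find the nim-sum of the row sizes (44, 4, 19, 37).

Compute the nim-sum pairwise:
44 ⊕ 4 = 40
40 ⊕ 19 = 59
59 ⊕ 37 = 30

30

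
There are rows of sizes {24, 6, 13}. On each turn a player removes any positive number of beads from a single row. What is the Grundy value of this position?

19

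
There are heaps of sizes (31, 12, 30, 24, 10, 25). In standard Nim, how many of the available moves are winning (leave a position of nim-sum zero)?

3

In binary:
  11111  (31)
  01100  (12)
  11110  (30)
  11000  (24)
  01010  (10)
  11001  (25)
  -----
  00110  (6)
The overall nim-sum is X = 6. A heap of size p has a winning move iff p XOR X < p (reduce it to p XOR X).
  31: 31 XOR 6 = 25 < 31 — winning move (to 25).
  12: 12 XOR 6 = 10 < 12 — winning move (to 10).
  30: 30 XOR 6 = 24 < 30 — winning move (to 24).
  24: 24 XOR 6 = 30 ≥ 24 — no move.
  10: 10 XOR 6 = 12 ≥ 10 — no move.
  25: 25 XOR 6 = 31 ≥ 25 — no move.
That gives 3 winning moves.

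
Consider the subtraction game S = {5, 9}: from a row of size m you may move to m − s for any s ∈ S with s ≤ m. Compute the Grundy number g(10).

2

Grundy values for subtraction set {5, 9}:
k:     0  1  2  3  4  5  6  7  8  9 10
g(k):  0  0  0  0  0  1  1  1  1  1  2
So g(10) = 2.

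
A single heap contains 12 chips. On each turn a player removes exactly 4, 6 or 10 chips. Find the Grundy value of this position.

Compute g(0), g(1), … for moves {4, 6, 10}:
g(0) = mex{} = 0
g(1) = mex{} = 0
g(2) = mex{} = 0
g(3) = mex{} = 0
g(4) = mex{0} = 1
g(5) = mex{0} = 1
g(6) = mex{0} = 1
g(7) = mex{0} = 1
g(8) = mex{0,1} = 2
g(9) = mex{0,1} = 2
g(10) = mex{0,1} = 2
g(11) = mex{0,1} = 2
g(12) = mex{0,1,2} = 3
So g(12) = 3.

3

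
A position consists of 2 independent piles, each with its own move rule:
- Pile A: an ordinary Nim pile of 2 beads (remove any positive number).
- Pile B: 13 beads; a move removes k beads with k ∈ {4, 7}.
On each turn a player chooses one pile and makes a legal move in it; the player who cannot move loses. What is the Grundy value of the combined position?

2

Pile A is a plain Nim pile of size 2, so its Grundy value is 2.
For pile B, compute g(0), g(1), … with moves {4, 7}:
g(0) = mex{} = 0
g(1) = mex{} = 0
g(2) = mex{} = 0
g(3) = mex{} = 0
g(4) = mex{0} = 1
g(5) = mex{0} = 1
g(6) = mex{0} = 1
g(7) = mex{0} = 1
g(8) = mex{0,1} = 2
g(9) = mex{0,1} = 2
g(10) = mex{0,1} = 2
g(11) = mex{1} = 0
g(12) = mex{1,2} = 0
g(13) = mex{1,2} = 0
So g(13) = 0.
The value of a disjunctive sum is the nim-sum of the parts.
Combined value = 2 ⊕ 0 = 2.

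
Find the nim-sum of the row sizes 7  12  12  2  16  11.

Compute the nim-sum pairwise:
7 XOR 12 = 11
11 XOR 12 = 7
7 XOR 2 = 5
5 XOR 16 = 21
21 XOR 11 = 30

30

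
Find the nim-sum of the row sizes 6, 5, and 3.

Nim-sum: 6 XOR 5 XOR 3 = 0.

0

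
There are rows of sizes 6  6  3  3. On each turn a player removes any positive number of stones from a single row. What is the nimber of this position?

Compute the nim-sum pairwise:
6 ⊕ 6 = 0
0 ⊕ 3 = 3
3 ⊕ 3 = 0

0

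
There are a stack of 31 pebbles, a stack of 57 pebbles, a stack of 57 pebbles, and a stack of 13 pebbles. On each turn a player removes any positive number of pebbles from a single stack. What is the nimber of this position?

18

Nim-sum: 31 ^ 57 ^ 57 ^ 13 = 18.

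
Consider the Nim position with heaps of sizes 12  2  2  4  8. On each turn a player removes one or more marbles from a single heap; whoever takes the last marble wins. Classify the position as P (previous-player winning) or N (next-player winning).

Bitwise XOR of the heap sizes:
  1100  (12)
  0010  (2)
  0010  (2)
  0100  (4)
  1000  (8)
  ----
  0000  (0)
The nim-sum is 0, so this is a P-position: the player to move is in a losing position under optimal play.

P-position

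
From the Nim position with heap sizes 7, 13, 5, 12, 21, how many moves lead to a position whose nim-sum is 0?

1

Compute the nim-sum pairwise:
7 ^ 13 = 10
10 ^ 5 = 15
15 ^ 12 = 3
3 ^ 21 = 22
The overall nim-sum is X = 22. A heap of size p has a winning move iff p XOR X < p (reduce it to p XOR X).
  7: 7 XOR 22 = 17 ≥ 7 — no move.
  13: 13 XOR 22 = 27 ≥ 13 — no move.
  5: 5 XOR 22 = 19 ≥ 5 — no move.
  12: 12 XOR 22 = 26 ≥ 12 — no move.
  21: 21 XOR 22 = 3 < 21 — winning move (to 3).
That gives 1 winning move.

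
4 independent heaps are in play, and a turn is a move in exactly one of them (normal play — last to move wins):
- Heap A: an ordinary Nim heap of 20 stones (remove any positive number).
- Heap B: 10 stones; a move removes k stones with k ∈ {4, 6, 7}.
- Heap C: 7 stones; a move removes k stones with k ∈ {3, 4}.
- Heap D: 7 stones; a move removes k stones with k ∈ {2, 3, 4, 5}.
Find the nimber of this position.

22

Heap A is a plain Nim heap of size 20, so its Grundy value is 20.
For heap B, compute g(0), g(1), … with moves {4, 6, 7}:
g(0) = mex{} = 0
g(1) = mex{} = 0
g(2) = mex{} = 0
g(3) = mex{} = 0
g(4) = mex{0} = 1
g(5) = mex{0} = 1
g(6) = mex{0} = 1
g(7) = mex{0} = 1
g(8) = mex{0,1} = 2
g(9) = mex{0,1} = 2
g(10) = mex{0,1} = 2
So g(10) = 2.
For heap C, compute g(0), g(1), … with moves {3, 4}:
g(0) = mex{} = 0
g(1) = mex{} = 0
g(2) = mex{} = 0
g(3) = mex{0} = 1
g(4) = mex{0} = 1
g(5) = mex{0} = 1
g(6) = mex{0,1} = 2
g(7) = mex{1} = 0
So g(7) = 0.
Build the Grundy sequence for heap D with g(k) = mex{g(k−s) : s ∈ {2, 3, 4, 5}, s ≤ k}:
g(0) = mex{} = 0
g(1) = mex{} = 0
g(2) = mex{0} = 1
g(3) = mex{0} = 1
g(4) = mex{0,1} = 2
g(5) = mex{0,1} = 2
g(6) = mex{0,1,2} = 3
g(7) = mex{1,2} = 0
So g(7) = 0.
The value of a disjunctive sum is the nim-sum of the parts.
Combined value = 20 ⊕ 2 ⊕ 0 ⊕ 0 = 22.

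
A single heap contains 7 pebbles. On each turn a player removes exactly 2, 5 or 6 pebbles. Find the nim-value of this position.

Build the Grundy sequence with g(k) = mex{g(k−s) : s ∈ {2, 5, 6}, s ≤ k}:
k:     0  1  2  3  4  5  6  7
g(k):  0  0  1  1  0  2  1  3
So g(7) = 3.

3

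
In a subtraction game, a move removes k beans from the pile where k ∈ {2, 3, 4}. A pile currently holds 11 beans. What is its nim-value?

2

Compute g(0), g(1), … for moves {2, 3, 4}:
k:     0  1  2  3  4  5  6  7  8  9 10 11
g(k):  0  0  1  1  2  2  0  0  1  1  2  2
So g(11) = 2.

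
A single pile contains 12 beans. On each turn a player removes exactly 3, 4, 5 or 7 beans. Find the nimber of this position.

0

Build the Grundy sequence with g(k) = mex{g(k−s) : s ∈ {3, 4, 5, 7}, s ≤ k}:
k:     0  1  2  3  4  5  6  7  8  9 10 11 12
g(k):  0  0  0  1  1  1  2  2  2  3  0  0  0
So g(12) = 0.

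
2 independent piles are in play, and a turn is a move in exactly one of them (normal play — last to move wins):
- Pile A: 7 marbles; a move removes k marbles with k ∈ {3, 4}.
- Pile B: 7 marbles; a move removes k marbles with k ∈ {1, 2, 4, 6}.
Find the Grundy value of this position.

4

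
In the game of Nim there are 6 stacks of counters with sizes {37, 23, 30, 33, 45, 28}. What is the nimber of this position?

60

Compute the nim-sum pairwise:
37 ^ 23 = 50
50 ^ 30 = 44
44 ^ 33 = 13
13 ^ 45 = 32
32 ^ 28 = 60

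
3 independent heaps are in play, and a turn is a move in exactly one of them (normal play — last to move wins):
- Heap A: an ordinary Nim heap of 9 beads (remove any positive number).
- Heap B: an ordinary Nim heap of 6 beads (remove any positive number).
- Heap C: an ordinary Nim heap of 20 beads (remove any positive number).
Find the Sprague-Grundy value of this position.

Heap A is a plain Nim heap of size 9, so its Grundy value is 9.
Heap B is a plain Nim heap of size 6, so its Grundy value is 6.
Heap C is a plain Nim heap of size 20, so its Grundy value is 20.
By the Sprague-Grundy theorem, the Grundy value of a sum of independent games is the XOR of the component values.
Combined value = 9 ⊕ 6 ⊕ 20 = 27.

27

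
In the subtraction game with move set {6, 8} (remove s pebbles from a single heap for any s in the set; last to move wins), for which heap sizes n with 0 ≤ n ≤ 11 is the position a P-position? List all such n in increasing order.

0, 1, 2, 3, 4, 5

Compute g(0), g(1), … for moves {6, 8}:
g(0) = mex{} = 0
g(1) = mex{} = 0
g(2) = mex{} = 0
g(3) = mex{} = 0
g(4) = mex{} = 0
g(5) = mex{} = 0
g(6) = mex{0} = 1
g(7) = mex{0} = 1
g(8) = mex{0} = 1
g(9) = mex{0} = 1
g(10) = mex{0} = 1
g(11) = mex{0} = 1
The P-positions (g = 0) in 0..11 are 0, 1, 2, 3, 4, 5.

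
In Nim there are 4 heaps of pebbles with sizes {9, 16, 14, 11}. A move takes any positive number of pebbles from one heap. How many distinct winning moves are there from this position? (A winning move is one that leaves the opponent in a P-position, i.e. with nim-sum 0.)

Bitwise XOR of the heap sizes:
  01001  (9)
  10000  (16)
  01110  (14)
  01011  (11)
  -----
  11100  (28)
The overall nim-sum is X = 28. A heap of size p has a winning move iff p XOR X < p (reduce it to p XOR X).
  9: 9 XOR 28 = 21 ≥ 9 — no move.
  16: 16 XOR 28 = 12 < 16 — winning move (to 12).
  14: 14 XOR 28 = 18 ≥ 14 — no move.
  11: 11 XOR 28 = 23 ≥ 11 — no move.
That gives 1 winning move.

1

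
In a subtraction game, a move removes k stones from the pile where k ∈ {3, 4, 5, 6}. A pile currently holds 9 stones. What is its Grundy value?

Compute g(0), g(1), … for moves {3, 4, 5, 6}:
k:     0  1  2  3  4  5  6  7  8  9
g(k):  0  0  0  1  1  1  2  2  2  0
So g(9) = 0.

0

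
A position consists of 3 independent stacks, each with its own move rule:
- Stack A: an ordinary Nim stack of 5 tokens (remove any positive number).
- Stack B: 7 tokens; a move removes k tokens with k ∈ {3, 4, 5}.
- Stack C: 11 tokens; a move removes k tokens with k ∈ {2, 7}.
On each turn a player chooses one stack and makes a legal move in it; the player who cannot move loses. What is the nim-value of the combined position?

Stack A is a plain Nim stack of size 5, so its Grundy value is 5.
Build the Grundy sequence for stack B with g(k) = mex{g(k−s) : s ∈ {3, 4, 5}, s ≤ k}:
k:     0  1  2  3  4  5  6  7
g(k):  0  0  0  1  1  1  2  2
So g(7) = 2.
For stack C, compute g(0), g(1), … with moves {2, 7}:
g(0) = mex{} = 0
g(1) = mex{} = 0
g(2) = mex{0} = 1
g(3) = mex{0} = 1
g(4) = mex{1} = 0
g(5) = mex{1} = 0
g(6) = mex{0} = 1
g(7) = mex{0} = 1
g(8) = mex{0,1} = 2
g(9) = mex{1} = 0
g(10) = mex{1,2} = 0
g(11) = mex{0} = 1
So g(11) = 1.
By the Sprague-Grundy theorem, the Grundy value of a sum of independent games is the XOR of the component values.
Combined value = 5 ⊕ 2 ⊕ 1 = 6.

6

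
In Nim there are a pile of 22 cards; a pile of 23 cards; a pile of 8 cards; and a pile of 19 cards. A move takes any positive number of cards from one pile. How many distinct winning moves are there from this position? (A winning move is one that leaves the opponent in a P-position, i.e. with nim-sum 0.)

In binary:
  10110  (22)
  10111  (23)
  01000  (8)
  10011  (19)
  -----
  11010  (26)
The overall nim-sum is X = 26. A pile of size p has a winning move iff p XOR X < p (reduce it to p XOR X).
  22: 22 XOR 26 = 12 < 22 — winning move (to 12).
  23: 23 XOR 26 = 13 < 23 — winning move (to 13).
  8: 8 XOR 26 = 18 ≥ 8 — no move.
  19: 19 XOR 26 = 9 < 19 — winning move (to 9).
That gives 3 winning moves.

3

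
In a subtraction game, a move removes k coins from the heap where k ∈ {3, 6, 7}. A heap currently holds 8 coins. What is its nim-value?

Grundy values for subtraction set {3, 6, 7}:
g(0) = mex{} = 0
g(1) = mex{} = 0
g(2) = mex{} = 0
g(3) = mex{0} = 1
g(4) = mex{0} = 1
g(5) = mex{0} = 1
g(6) = mex{0,1} = 2
g(7) = mex{0,1} = 2
g(8) = mex{0,1} = 2
So g(8) = 2.

2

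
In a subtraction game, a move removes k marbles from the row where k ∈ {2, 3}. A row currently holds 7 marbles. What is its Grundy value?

1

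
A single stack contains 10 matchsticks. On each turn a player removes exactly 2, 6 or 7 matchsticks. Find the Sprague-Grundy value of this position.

3

Compute g(0), g(1), … for moves {2, 6, 7}:
g(0) = mex{} = 0
g(1) = mex{} = 0
g(2) = mex{0} = 1
g(3) = mex{0} = 1
g(4) = mex{1} = 0
g(5) = mex{1} = 0
g(6) = mex{0} = 1
g(7) = mex{0} = 1
g(8) = mex{0,1} = 2
g(9) = mex{1} = 0
g(10) = mex{0,1,2} = 3
So g(10) = 3.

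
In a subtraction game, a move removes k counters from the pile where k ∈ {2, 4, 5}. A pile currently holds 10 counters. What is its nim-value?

Build the Grundy sequence with g(k) = mex{g(k−s) : s ∈ {2, 4, 5}, s ≤ k}:
k:     0  1  2  3  4  5  6  7  8  9 10
g(k):  0  0  1  1  2  2  3  0  0  1  1
So g(10) = 1.

1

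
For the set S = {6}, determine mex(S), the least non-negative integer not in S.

0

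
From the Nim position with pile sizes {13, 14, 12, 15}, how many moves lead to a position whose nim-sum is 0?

0

Compute the nim-sum pairwise:
13 ⊕ 14 = 3
3 ⊕ 12 = 15
15 ⊕ 15 = 0
The nim-sum is already 0, so every move leaves a nonzero nim-sum — there are no winning moves.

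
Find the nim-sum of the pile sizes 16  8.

Compute the nim-sum pairwise:
16 XOR 8 = 24

24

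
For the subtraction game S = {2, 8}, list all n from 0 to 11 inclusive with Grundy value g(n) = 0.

0, 1, 4, 5, 10, 11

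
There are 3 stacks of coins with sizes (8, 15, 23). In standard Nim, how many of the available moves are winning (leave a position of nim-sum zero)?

1

Write each in binary and XOR column by column:
  01000  (8)
  01111  (15)
  10111  (23)
  -----
  10000  (16)
The overall nim-sum is X = 16. A stack of size p has a winning move iff p XOR X < p (reduce it to p XOR X).
  8: 8 XOR 16 = 24 ≥ 8 — no move.
  15: 15 XOR 16 = 31 ≥ 15 — no move.
  23: 23 XOR 16 = 7 < 23 — winning move (to 7).
That gives 1 winning move.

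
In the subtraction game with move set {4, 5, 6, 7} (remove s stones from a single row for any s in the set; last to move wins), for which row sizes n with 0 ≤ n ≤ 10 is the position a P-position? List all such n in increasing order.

0, 1, 2, 3

Compute g(0), g(1), … for moves {4, 5, 6, 7}:
k:     0  1  2  3  4  5  6  7  8  9 10
g(k):  0  0  0  0  1  1  1  1  2  2  2
The P-positions (g = 0) in 0..10 are 0, 1, 2, 3.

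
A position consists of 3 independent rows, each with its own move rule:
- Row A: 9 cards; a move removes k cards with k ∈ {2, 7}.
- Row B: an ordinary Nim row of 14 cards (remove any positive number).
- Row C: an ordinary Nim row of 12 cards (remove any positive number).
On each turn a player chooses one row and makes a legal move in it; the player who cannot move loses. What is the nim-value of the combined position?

2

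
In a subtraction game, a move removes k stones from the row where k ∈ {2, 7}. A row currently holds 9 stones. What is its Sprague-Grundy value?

Build the Grundy sequence with g(k) = mex{g(k−s) : s ∈ {2, 7}, s ≤ k}:
k:     0  1  2  3  4  5  6  7  8  9
g(k):  0  0  1  1  0  0  1  1  2  0
So g(9) = 0.

0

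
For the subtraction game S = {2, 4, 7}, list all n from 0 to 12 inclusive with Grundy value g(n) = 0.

0, 1, 6, 9, 12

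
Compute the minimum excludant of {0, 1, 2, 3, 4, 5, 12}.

6

The values 0, 1, 2, 3, 4, 5 are all present; 6 is the first non-negative integer missing from the set.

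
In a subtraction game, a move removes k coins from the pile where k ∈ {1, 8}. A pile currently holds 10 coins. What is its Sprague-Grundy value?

Grundy values for subtraction set {1, 8}:
g(0) = mex{} = 0
g(1) = mex{0} = 1
g(2) = mex{1} = 0
g(3) = mex{0} = 1
g(4) = mex{1} = 0
g(5) = mex{0} = 1
g(6) = mex{1} = 0
g(7) = mex{0} = 1
g(8) = mex{0,1} = 2
g(9) = mex{1,2} = 0
g(10) = mex{0} = 1
So g(10) = 1.

1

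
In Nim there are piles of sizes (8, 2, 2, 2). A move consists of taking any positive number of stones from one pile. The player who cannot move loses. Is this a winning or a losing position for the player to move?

Winning position

In binary:
  1000  (8)
  0010  (2)
  0010  (2)
  0010  (2)
  ----
  1010  (10)
The nim-sum is 10 ≠ 0, so this is an N-position: the player to move can win.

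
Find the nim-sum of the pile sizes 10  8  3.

1

Nim-sum: 10 ^ 8 ^ 3 = 1.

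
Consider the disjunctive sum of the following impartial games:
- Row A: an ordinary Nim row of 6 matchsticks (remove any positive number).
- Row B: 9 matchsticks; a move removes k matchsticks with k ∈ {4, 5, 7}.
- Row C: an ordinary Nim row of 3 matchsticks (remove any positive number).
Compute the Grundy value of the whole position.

7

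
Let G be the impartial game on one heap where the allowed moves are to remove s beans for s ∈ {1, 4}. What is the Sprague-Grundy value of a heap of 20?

0

Build the Grundy sequence with g(k) = mex{g(k−s) : s ∈ {1, 4}, s ≤ k}:
k:     0  1  2  3  4  5  6  7  8  9 10 11 12 13 14 15 16 17 18 19 20
g(k):  0  1  0  1  2  0  1  0  1  2  0  1  0  1  2  0  1  0  1  2  0
So g(20) = 0.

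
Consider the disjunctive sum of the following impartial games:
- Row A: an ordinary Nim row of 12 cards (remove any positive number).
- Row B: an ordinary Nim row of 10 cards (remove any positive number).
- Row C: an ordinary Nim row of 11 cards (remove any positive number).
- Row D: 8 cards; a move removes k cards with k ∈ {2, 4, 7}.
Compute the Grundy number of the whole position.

Row A is a plain Nim row of size 12, so its Grundy value is 12.
Row B is a plain Nim row of size 10, so its Grundy value is 10.
Row C is a plain Nim row of size 11, so its Grundy value is 11.
Build the Grundy sequence for row D with g(k) = mex{g(k−s) : s ∈ {2, 4, 7}, s ≤ k}:
g(0) = mex{} = 0
g(1) = mex{} = 0
g(2) = mex{0} = 1
g(3) = mex{0} = 1
g(4) = mex{0,1} = 2
g(5) = mex{0,1} = 2
g(6) = mex{1,2} = 0
g(7) = mex{0,1,2} = 3
g(8) = mex{0,2} = 1
So g(8) = 1.
By the Sprague-Grundy theorem, the Grundy value of a sum of independent games is the XOR of the component values.
Combined value = 12 ⊕ 10 ⊕ 11 ⊕ 1 = 12.

12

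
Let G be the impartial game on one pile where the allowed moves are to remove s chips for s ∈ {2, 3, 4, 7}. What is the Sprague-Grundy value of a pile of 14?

Compute g(0), g(1), … for moves {2, 3, 4, 7}:
k:     0  1  2  3  4  5  6  7  8  9 10 11 12 13 14
g(k):  0  0  1  1  2  2  0  3  1  4  2  0  0  1  1
So g(14) = 1.

1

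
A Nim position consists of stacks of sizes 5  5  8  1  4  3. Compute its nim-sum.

Compute the nim-sum pairwise:
5 XOR 5 = 0
0 XOR 8 = 8
8 XOR 1 = 9
9 XOR 4 = 13
13 XOR 3 = 14

14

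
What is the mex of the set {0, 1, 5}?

The values 0, 1 are all present; 2 is the first non-negative integer missing from the set.

2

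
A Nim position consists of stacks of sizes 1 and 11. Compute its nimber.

In binary:
  0001  (1)
  1011  (11)
  ----
  1010  (10)

10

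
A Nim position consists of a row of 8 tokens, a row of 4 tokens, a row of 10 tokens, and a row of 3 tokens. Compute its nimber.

5

Nim-sum: 8 ^ 4 ^ 10 ^ 3 = 5.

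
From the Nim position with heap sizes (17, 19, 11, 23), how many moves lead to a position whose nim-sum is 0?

Nim-sum: 17 ⊕ 19 ⊕ 11 ⊕ 23 = 30.
The overall nim-sum is X = 30. A heap of size p has a winning move iff p XOR X < p (reduce it to p XOR X).
  17: 17 XOR 30 = 15 < 17 — winning move (to 15).
  19: 19 XOR 30 = 13 < 19 — winning move (to 13).
  11: 11 XOR 30 = 21 ≥ 11 — no move.
  23: 23 XOR 30 = 9 < 23 — winning move (to 9).
That gives 3 winning moves.

3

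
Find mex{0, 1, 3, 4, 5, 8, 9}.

2

The values 0, 1 are all present; 2 is the first non-negative integer missing from the set.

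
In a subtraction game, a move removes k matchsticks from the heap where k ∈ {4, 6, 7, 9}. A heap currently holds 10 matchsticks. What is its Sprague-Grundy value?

Build the Grundy sequence with g(k) = mex{g(k−s) : s ∈ {4, 6, 7, 9}, s ≤ k}:
g(0) = mex{} = 0
g(1) = mex{} = 0
g(2) = mex{} = 0
g(3) = mex{} = 0
g(4) = mex{0} = 1
g(5) = mex{0} = 1
g(6) = mex{0} = 1
g(7) = mex{0} = 1
g(8) = mex{0,1} = 2
g(9) = mex{0,1} = 2
g(10) = mex{0,1} = 2
So g(10) = 2.

2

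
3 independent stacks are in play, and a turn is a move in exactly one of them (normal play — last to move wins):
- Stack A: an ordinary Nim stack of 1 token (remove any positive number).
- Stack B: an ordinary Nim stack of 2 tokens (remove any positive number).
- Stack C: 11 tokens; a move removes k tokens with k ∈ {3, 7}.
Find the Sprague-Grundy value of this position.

3

Stack A is a plain Nim stack of size 1, so its Grundy value is 1.
Stack B is a plain Nim stack of size 2, so its Grundy value is 2.
Build the Grundy sequence for stack C with g(k) = mex{g(k−s) : s ∈ {3, 7}, s ≤ k}:
g(0) = mex{} = 0
g(1) = mex{} = 0
g(2) = mex{} = 0
g(3) = mex{0} = 1
g(4) = mex{0} = 1
g(5) = mex{0} = 1
g(6) = mex{1} = 0
g(7) = mex{0,1} = 2
g(8) = mex{0,1} = 2
g(9) = mex{0} = 1
g(10) = mex{1,2} = 0
g(11) = mex{1,2} = 0
So g(11) = 0.
By the Sprague-Grundy theorem, the Grundy value of a sum of independent games is the XOR of the component values.
Combined value = 1 XOR 2 XOR 0 = 3.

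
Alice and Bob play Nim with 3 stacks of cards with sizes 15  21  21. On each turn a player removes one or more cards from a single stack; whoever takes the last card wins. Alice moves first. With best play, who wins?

Alice wins

Nim-sum: 15 ^ 21 ^ 21 = 15.
The nim-sum is 15 ≠ 0, so this is an N-position: the player to move can win; Alice has a winning move.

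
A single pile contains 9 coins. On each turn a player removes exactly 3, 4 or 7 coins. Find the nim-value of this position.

Build the Grundy sequence with g(k) = mex{g(k−s) : s ∈ {3, 4, 7}, s ≤ k}:
k:     0  1  2  3  4  5  6  7  8  9
g(k):  0  0  0  1  1  1  2  2  2  3
So g(9) = 3.

3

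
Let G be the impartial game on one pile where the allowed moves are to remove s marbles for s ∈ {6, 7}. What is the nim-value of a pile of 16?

0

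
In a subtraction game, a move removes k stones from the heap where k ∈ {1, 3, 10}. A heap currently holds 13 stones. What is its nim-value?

0

Build the Grundy sequence with g(k) = mex{g(k−s) : s ∈ {1, 3, 10}, s ≤ k}:
g(0) = mex{} = 0
g(1) = mex{0} = 1
g(2) = mex{1} = 0
g(3) = mex{0} = 1
g(4) = mex{1} = 0
g(5) = mex{0} = 1
g(6) = mex{1} = 0
g(7) = mex{0} = 1
g(8) = mex{1} = 0
g(9) = mex{0} = 1
g(10) = mex{0,1} = 2
g(11) = mex{0,1,2} = 3
g(12) = mex{0,1,3} = 2
g(13) = mex{1,2} = 0
So g(13) = 0.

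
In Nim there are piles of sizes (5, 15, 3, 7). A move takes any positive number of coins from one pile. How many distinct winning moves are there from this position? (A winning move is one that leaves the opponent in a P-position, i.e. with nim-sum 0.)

1

In binary:
  0101  (5)
  1111  (15)
  0011  (3)
  0111  (7)
  ----
  1110  (14)
The overall nim-sum is X = 14. A pile of size p has a winning move iff p XOR X < p (reduce it to p XOR X).
  5: 5 XOR 14 = 11 ≥ 5 — no move.
  15: 15 XOR 14 = 1 < 15 — winning move (to 1).
  3: 3 XOR 14 = 13 ≥ 3 — no move.
  7: 7 XOR 14 = 9 ≥ 7 — no move.
That gives 1 winning move.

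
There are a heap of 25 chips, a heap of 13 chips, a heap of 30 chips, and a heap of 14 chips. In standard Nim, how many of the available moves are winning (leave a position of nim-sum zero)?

Nim-sum: 25 ⊕ 13 ⊕ 30 ⊕ 14 = 4.
The overall nim-sum is X = 4. A heap of size p has a winning move iff p XOR X < p (reduce it to p XOR X).
  25: 25 XOR 4 = 29 ≥ 25 — no move.
  13: 13 XOR 4 = 9 < 13 — winning move (to 9).
  30: 30 XOR 4 = 26 < 30 — winning move (to 26).
  14: 14 XOR 4 = 10 < 14 — winning move (to 10).
That gives 3 winning moves.

3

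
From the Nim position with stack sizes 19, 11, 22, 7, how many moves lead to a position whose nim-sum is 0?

1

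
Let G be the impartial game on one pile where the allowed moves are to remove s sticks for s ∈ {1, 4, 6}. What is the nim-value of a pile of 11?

1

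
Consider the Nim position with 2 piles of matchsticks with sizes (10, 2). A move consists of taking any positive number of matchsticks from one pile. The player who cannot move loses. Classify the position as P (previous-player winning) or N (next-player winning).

Nim-sum: 10 ⊕ 2 = 8.
The nim-sum is 8 ≠ 0, so this is an N-position: the player to move can win.

N-position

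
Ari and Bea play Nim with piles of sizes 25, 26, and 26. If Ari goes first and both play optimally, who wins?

Ari wins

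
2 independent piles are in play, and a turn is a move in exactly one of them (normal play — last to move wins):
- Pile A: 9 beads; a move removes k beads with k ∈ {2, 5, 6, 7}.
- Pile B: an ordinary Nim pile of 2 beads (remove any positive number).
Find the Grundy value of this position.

Grundy values for pile A (subtraction set {2, 5, 6, 7}):
k:     0  1  2  3  4  5  6  7  8  9
g(k):  0  0  1  1  0  2  1  3  2  2
So g(9) = 2.
Pile B is a plain Nim pile of size 2, so its Grundy value is 2.
The value of a disjunctive sum is the nim-sum of the parts.
Combined value = 2 XOR 2 = 0.

0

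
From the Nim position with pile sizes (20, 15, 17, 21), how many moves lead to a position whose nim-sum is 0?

3

Bitwise XOR of the heap sizes:
  10100  (20)
  01111  (15)
  10001  (17)
  10101  (21)
  -----
  11111  (31)
The overall nim-sum is X = 31. A pile of size p has a winning move iff p XOR X < p (reduce it to p XOR X).
  20: 20 XOR 31 = 11 < 20 — winning move (to 11).
  15: 15 XOR 31 = 16 ≥ 15 — no move.
  17: 17 XOR 31 = 14 < 17 — winning move (to 14).
  21: 21 XOR 31 = 10 < 21 — winning move (to 10).
That gives 3 winning moves.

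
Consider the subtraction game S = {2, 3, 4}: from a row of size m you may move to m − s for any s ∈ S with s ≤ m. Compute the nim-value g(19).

Compute g(0), g(1), … for moves {2, 3, 4}:
k:     0  1  2  3  4  5  6  7  8  9 10 11 12 13 14 15 16 17 18 19
g(k):  0  0  1  1  2  2  0  0  1  1  2  2  0  0  1  1  2  2  0  0
So g(19) = 0.

0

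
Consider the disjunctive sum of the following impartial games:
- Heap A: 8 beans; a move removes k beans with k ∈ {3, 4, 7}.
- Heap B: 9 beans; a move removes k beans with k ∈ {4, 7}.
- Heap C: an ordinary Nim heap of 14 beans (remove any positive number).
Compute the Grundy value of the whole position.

For heap A, compute g(0), g(1), … with moves {3, 4, 7}:
k:     0  1  2  3  4  5  6  7  8
g(k):  0  0  0  1  1  1  2  2  2
So g(8) = 2.
For heap B, compute g(0), g(1), … with moves {4, 7}:
k:     0  1  2  3  4  5  6  7  8  9
g(k):  0  0  0  0  1  1  1  1  2  2
So g(9) = 2.
Heap C is a plain Nim heap of size 14, so its Grundy value is 14.
The value of a disjunctive sum is the nim-sum of the parts.
Combined value = 2 ⊕ 2 ⊕ 14 = 14.

14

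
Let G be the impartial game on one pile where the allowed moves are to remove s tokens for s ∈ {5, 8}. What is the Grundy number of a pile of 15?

Build the Grundy sequence with g(k) = mex{g(k−s) : s ∈ {5, 8}, s ≤ k}:
k:     0  1  2  3  4  5  6  7  8  9 10 11 12 13 14 15
g(k):  0  0  0  0  0  1  1  1  1  1  2  2  2  0  0  0
So g(15) = 0.

0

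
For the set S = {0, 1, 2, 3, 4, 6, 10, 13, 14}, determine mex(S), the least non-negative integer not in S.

The values 0, 1, 2, 3, 4 are all present; 5 is the first non-negative integer missing from the set.

5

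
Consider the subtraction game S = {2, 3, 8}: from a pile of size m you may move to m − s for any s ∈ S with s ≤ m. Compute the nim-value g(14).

Grundy values for subtraction set {2, 3, 8}:
k:     0  1  2  3  4  5  6  7  8  9 10 11 12 13 14
g(k):  0  0  1  1  2  0  0  1  1  2  0  0  1  1  2
So g(14) = 2.

2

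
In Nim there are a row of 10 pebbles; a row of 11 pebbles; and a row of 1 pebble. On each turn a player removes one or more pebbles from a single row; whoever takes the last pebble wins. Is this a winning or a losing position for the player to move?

Compute the nim-sum pairwise:
10 ⊕ 11 = 1
1 ⊕ 1 = 0
The nim-sum is 0, so this is a P-position: the player to move is in a losing position under optimal play.

Losing position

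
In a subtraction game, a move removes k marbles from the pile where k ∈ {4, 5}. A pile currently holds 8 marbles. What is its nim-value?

2

Compute g(0), g(1), … for moves {4, 5}:
k:     0  1  2  3  4  5  6  7  8
g(k):  0  0  0  0  1  1  1  1  2
So g(8) = 2.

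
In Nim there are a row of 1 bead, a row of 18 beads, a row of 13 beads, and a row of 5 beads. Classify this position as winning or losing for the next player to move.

Bitwise XOR of the heap sizes:
  00001  (1)
  10010  (18)
  01101  (13)
  00101  (5)
  -----
  11011  (27)
The nim-sum is 27 ≠ 0, so this is an N-position: the player to move can win.

Winning position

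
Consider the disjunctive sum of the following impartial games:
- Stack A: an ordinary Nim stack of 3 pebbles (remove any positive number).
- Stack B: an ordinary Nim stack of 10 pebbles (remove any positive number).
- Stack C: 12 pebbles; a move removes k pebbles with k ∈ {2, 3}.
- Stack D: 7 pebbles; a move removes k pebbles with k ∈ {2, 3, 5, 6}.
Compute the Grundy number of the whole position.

11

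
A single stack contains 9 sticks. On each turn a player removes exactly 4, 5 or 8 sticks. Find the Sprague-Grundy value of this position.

2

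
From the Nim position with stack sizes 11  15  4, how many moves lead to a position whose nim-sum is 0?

0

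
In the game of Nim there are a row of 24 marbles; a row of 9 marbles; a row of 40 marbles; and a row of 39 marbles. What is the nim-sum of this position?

30

Nim-sum: 24 ⊕ 9 ⊕ 40 ⊕ 39 = 30.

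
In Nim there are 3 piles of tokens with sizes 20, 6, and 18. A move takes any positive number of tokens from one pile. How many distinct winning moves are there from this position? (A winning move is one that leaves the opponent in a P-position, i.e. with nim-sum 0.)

0

Nim-sum: 20 XOR 6 XOR 18 = 0.
The nim-sum is already 0, so every move leaves a nonzero nim-sum — there are no winning moves.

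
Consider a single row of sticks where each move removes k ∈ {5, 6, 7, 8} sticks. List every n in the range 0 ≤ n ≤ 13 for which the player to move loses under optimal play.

0, 1, 2, 3, 4, 13

Compute g(0), g(1), … for moves {5, 6, 7, 8}:
k:     0  1  2  3  4  5  6  7  8  9 10 11 12 13
g(k):  0  0  0  0  0  1  1  1  1  1  2  2  2  0
The P-positions (g = 0) in 0..13 are 0, 1, 2, 3, 4, 13.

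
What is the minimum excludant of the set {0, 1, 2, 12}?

The values 0, 1, 2 are all present; 3 is the first non-negative integer missing from the set.

3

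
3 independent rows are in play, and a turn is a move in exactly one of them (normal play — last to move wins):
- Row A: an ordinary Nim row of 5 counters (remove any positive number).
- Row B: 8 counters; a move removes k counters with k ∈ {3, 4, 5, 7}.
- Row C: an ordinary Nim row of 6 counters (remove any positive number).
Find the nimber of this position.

Row A is a plain Nim row of size 5, so its Grundy value is 5.
Grundy values for row B (subtraction set {3, 4, 5, 7}):
k:     0  1  2  3  4  5  6  7  8
g(k):  0  0  0  1  1  1  2  2  2
So g(8) = 2.
Row C is a plain Nim row of size 6, so its Grundy value is 6.
By the Sprague-Grundy theorem, the Grundy value of a sum of independent games is the XOR of the component values.
Combined value = 5 XOR 2 XOR 6 = 1.

1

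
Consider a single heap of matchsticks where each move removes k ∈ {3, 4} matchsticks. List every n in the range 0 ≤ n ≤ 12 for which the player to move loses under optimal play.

0, 1, 2, 7, 8, 9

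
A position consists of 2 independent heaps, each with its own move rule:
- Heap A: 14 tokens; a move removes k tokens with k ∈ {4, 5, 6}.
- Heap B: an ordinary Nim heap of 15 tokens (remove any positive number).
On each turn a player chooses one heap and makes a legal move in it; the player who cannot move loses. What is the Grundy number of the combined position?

14

For heap A, compute g(0), g(1), … with moves {4, 5, 6}:
k:     0  1  2  3  4  5  6  7  8  9 10 11 12 13 14
g(k):  0  0  0  0  1  1  1  1  2  2  0  0  0  0  1
So g(14) = 1.
Heap B is a plain Nim heap of size 15, so its Grundy value is 15.
By the Sprague-Grundy theorem, the Grundy value of a sum of independent games is the XOR of the component values.
Combined value = 1 ⊕ 15 = 14.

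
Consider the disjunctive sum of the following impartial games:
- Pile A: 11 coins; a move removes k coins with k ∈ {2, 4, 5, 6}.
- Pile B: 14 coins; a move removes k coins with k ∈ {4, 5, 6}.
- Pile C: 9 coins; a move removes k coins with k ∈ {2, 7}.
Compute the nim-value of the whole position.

0

For pile A, compute g(0), g(1), … with moves {2, 4, 5, 6}:
g(0) = mex{} = 0
g(1) = mex{} = 0
g(2) = mex{0} = 1
g(3) = mex{0} = 1
g(4) = mex{0,1} = 2
g(5) = mex{0,1} = 2
g(6) = mex{0,1,2} = 3
g(7) = mex{0,1,2} = 3
g(8) = mex{1,2,3} = 0
g(9) = mex{1,2,3} = 0
g(10) = mex{0,2,3} = 1
g(11) = mex{0,2,3} = 1
So g(11) = 1.
Build the Grundy sequence for pile B with g(k) = mex{g(k−s) : s ∈ {4, 5, 6}, s ≤ k}:
g(0) = mex{} = 0
g(1) = mex{} = 0
g(2) = mex{} = 0
g(3) = mex{} = 0
g(4) = mex{0} = 1
g(5) = mex{0} = 1
g(6) = mex{0} = 1
g(7) = mex{0} = 1
g(8) = mex{0,1} = 2
g(9) = mex{0,1} = 2
g(10) = mex{1} = 0
g(11) = mex{1} = 0
g(12) = mex{1,2} = 0
g(13) = mex{1,2} = 0
g(14) = mex{0,2} = 1
So g(14) = 1.
Grundy values for pile C (subtraction set {2, 7}):
k:     0  1  2  3  4  5  6  7  8  9
g(k):  0  0  1  1  0  0  1  1  2  0
So g(9) = 0.
By the Sprague-Grundy theorem, the Grundy value of a sum of independent games is the XOR of the component values.
Combined value = 1 XOR 1 XOR 0 = 0.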